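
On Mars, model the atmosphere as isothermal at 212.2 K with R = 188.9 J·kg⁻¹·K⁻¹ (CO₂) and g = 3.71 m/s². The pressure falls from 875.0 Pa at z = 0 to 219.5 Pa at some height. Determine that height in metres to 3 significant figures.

z ≈ 14900 m

Scale height: H = RT/g = 188.9 × 212.2 / 3.71 = 10804 m.
Invert the barometric formula: z = H ln(P₀/P).
P₀/P = 875.0/219.5 = 3.9863; ln(3.9863) = 1.3829.
z = 10804 × 1.3829 = 14941 m.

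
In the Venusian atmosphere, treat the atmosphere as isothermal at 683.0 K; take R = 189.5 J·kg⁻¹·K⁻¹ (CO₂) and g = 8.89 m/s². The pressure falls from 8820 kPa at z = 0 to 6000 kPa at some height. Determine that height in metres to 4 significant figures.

Scale height: H = RT/g = 189.5 × 683.0 / 8.89 = 14559 m.
Invert the barometric formula: z = H ln(P₀/P).
P₀/P = 8820/6000 = 1.4700; ln(1.4700) = 0.38526.
z = 14559 × 0.38526 = 5609.0 m.

z ≈ 5609 m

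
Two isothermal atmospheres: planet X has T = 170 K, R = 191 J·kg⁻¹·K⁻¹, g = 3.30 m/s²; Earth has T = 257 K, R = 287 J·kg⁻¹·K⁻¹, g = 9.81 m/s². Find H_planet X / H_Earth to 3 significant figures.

H = RT/g for each body.
H_planet X = 191 × 170 / 3.30 = 9839.4 m.
H_Earth = 287 × 257 / 9.81 = 7518.8 m.
H_planet X/H_Earth = 9839.4/7518.8 = 1.3086.

H_planet X/H_Earth ≈ 1.31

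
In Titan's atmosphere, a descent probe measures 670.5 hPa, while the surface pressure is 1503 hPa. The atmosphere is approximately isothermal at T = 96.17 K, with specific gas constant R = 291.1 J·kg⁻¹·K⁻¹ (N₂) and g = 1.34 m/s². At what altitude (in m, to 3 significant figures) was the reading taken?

z ≈ 16900 m

Scale height: H = RT/g = 291.1 × 96.17 / 1.34 = 20892 m.
Invert the barometric formula: z = H ln(P₀/P).
P₀/P = 1503/670.5 = 2.2416; ln(2.2416) = 0.80719.
z = 20892 × 0.80719 = 16864 m.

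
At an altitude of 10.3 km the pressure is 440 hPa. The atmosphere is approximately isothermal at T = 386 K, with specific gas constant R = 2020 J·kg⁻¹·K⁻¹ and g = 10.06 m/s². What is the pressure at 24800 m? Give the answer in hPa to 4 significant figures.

P ≈ 364.9 hPa

Scale height: H = RT/g = 2020 × 386 / 10.06 = 77507 m.
Between two levels, P₂ = P₁ exp(−Δz/H) with Δz = z₂ − z₁.
Δz = 24800 − 10300 = 14500 m; Δz/H = 14500/77507 = 0.18708.
P₂ = 440 × exp(−0.18708) = 440 × 0.82938 = 364.93 hPa.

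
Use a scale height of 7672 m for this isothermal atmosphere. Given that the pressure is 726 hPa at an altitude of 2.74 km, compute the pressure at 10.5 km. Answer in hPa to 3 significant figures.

Between two levels, P₂ = P₁ exp(−Δz/H) with Δz = z₂ − z₁.
Δz = 10500 − 2740.0 = 7760.0 m; Δz/H = 7760.0/7672.0 = 1.0115.
P₂ = 726 × exp(−1.0115) = 726 × 0.36367 = 264.02 hPa.

P ≈ 264 hPa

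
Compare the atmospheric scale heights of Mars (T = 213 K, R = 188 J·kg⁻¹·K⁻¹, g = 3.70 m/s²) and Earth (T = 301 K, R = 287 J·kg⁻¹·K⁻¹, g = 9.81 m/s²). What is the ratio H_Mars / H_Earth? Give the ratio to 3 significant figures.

H_Mars/H_Earth ≈ 1.23

H = RT/g for each body.
H_Mars = 188 × 213 / 3.70 = 10823 m.
H_Earth = 287 × 301 / 9.81 = 8806.0 m.
H_Mars/H_Earth = 10823/8806.0 = 1.2290.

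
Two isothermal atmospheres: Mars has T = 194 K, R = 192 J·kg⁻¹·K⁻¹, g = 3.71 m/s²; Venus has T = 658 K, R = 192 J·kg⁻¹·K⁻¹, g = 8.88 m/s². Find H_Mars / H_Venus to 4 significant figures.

H = RT/g for each body.
H_Mars = 192 × 194 / 3.71 = 10040 m.
H_Venus = 192 × 658 / 8.88 = 14227 m.
H_Mars/H_Venus = 10040/14227 = 0.70570.

H_Mars/H_Venus ≈ 0.7057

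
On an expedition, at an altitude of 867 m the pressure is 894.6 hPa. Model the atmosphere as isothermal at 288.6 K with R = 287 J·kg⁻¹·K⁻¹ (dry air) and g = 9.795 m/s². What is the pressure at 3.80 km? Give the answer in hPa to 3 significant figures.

P ≈ 632 hPa

Scale height: H = RT/g = 287 × 288.6 / 9.795 = 8456.2 m.
Between two levels, P₂ = P₁ exp(−Δz/H) with Δz = z₂ − z₁.
Δz = 3800.0 − 867.00 = 2933.0 m; Δz/H = 2933.0/8456.2 = 0.34685.
P₂ = 894.6 × exp(−0.34685) = 894.6 × 0.70691 = 632.40 hPa.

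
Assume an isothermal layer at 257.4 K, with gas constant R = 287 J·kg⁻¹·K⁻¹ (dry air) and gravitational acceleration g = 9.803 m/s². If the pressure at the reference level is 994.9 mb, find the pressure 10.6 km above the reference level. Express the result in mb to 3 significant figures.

Scale height: H = RT/g = 287 × 257.4 / 9.803 = 7535.8 m.
Barometric formula: P = P₀ exp(−z/H).
z/H = 10600/7535.8 = 1.4066; exp(−1.4066) = 0.24497.
P = 994.9 × 0.24497 = 243.72 mb.

P ≈ 244 mb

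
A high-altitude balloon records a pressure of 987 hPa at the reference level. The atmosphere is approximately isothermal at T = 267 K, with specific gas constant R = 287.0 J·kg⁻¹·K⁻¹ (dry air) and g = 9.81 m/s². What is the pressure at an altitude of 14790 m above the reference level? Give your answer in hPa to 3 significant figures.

Scale height: H = RT/g = 287.0 × 267 / 9.81 = 7811.3 m.
Barometric formula: P = P₀ exp(−z/H).
z/H = 14790/7811.3 = 1.8934; exp(−1.8934) = 0.15056.
P = 987 × 0.15056 = 148.60 hPa.

P ≈ 149 hPa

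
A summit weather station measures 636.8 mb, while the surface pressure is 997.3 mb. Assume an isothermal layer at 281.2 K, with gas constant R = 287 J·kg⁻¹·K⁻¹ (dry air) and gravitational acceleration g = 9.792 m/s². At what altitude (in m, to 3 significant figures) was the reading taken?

z ≈ 3700 m

Scale height: H = RT/g = 287 × 281.2 / 9.792 = 8241.9 m.
Invert the barometric formula: z = H ln(P₀/P).
P₀/P = 997.3/636.8 = 1.5661; ln(1.5661) = 0.44859.
z = 8241.9 × 0.44859 = 3697.2 m.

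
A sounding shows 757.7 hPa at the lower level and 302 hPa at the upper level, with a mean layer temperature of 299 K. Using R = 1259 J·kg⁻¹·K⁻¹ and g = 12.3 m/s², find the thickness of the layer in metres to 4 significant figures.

Δz ≈ 28150 m

Hypsometric equation: Δz = (R T̄/g) ln(P₁/P₂).
R T̄/g = 1259 × 299 / 12.3 = 30605 m.
ln(757.7/302) = ln(2.5089) = 0.91984.
Δz = 30605 × 0.91984 = 28152 m.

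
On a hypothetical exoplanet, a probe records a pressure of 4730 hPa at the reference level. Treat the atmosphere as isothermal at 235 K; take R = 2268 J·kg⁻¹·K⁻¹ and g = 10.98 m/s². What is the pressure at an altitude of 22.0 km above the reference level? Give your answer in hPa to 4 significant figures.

P ≈ 3006 hPa

Scale height: H = RT/g = 2268 × 235 / 10.98 = 48541 m.
Barometric formula: P = P₀ exp(−z/H).
z/H = 22000/48541 = 0.45323; exp(−0.45323) = 0.63557.
P = 4730 × 0.63557 = 3006.2 hPa.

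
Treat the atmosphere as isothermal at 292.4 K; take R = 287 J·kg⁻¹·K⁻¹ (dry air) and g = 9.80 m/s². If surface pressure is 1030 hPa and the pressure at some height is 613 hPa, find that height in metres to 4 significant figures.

Scale height: H = RT/g = 287 × 292.4 / 9.80 = 8563.1 m.
Invert the barometric formula: z = H ln(P₀/P).
P₀/P = 1030/613 = 1.6803; ln(1.6803) = 0.51897.
z = 8563.1 × 0.51897 = 4444.0 m.

z ≈ 4444 m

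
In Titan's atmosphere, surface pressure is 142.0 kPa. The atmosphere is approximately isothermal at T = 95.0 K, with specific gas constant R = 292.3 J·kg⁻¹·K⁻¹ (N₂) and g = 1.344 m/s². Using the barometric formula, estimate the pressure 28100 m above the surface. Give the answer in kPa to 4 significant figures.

P ≈ 36.44 kPa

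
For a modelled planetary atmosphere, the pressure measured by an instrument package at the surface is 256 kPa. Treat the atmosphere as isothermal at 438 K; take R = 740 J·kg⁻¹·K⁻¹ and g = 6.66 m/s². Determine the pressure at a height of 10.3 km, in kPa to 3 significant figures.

P ≈ 207 kPa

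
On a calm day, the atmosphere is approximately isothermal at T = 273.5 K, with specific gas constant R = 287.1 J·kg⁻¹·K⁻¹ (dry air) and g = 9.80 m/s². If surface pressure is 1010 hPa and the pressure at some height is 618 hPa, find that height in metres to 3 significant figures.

Scale height: H = RT/g = 287.1 × 273.5 / 9.80 = 8012.4 m.
Invert the barometric formula: z = H ln(P₀/P).
P₀/P = 1010/618 = 1.6343; ln(1.6343) = 0.49121.
z = 8012.4 × 0.49121 = 3935.8 m.

z ≈ 3940 m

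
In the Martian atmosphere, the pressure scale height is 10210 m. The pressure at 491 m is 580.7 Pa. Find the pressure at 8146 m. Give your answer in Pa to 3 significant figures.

Between two levels, P₂ = P₁ exp(−Δz/H) with Δz = z₂ − z₁.
Δz = 8146.0 − 491.00 = 7655.0 m; Δz/H = 7655.0/10210 = 0.74976.
P₂ = 580.7 × exp(−0.74976) = 580.7 × 0.47248 = 274.37 Pa.

P ≈ 274 Pa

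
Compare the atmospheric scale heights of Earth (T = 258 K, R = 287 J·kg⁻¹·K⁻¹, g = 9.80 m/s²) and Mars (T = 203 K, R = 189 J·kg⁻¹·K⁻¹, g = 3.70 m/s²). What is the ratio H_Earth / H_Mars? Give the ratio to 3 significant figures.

H = RT/g for each body.
H_Earth = 287 × 258 / 9.80 = 7555.7 m.
H_Mars = 189 × 203 / 3.70 = 10369 m.
H_Earth/H_Mars = 7555.7/10369 = 0.72868.

H_Earth/H_Mars ≈ 0.729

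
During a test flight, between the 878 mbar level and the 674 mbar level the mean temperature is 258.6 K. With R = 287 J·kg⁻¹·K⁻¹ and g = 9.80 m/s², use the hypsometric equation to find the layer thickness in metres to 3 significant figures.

Δz ≈ 2000 m

Hypsometric equation: Δz = (R T̄/g) ln(P₁/P₂).
R T̄/g = 287 × 258.6 / 9.80 = 7573.3 m.
ln(878/674) = ln(1.3027) = 0.26444.
Δz = 7573.3 × 0.26444 = 2002.7 m.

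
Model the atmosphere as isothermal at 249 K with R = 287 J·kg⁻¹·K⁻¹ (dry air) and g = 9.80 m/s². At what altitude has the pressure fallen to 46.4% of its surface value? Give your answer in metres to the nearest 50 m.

z ≈ 5600 m

Scale height: H = RT/g = 287 × 249 / 9.80 = 7292.1 m.
Set P/P₀ = exp(−z/H) = 0.464, so z = −H ln(0.464).
−ln(0.464) = 0.76787; z = 7292.1 × 0.76787 = 5599.4 m.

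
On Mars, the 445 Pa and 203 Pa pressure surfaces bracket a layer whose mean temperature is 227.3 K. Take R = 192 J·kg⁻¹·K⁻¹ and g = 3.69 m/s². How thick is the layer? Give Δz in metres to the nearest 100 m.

Δz ≈ 9300 m

Hypsometric equation: Δz = (R T̄/g) ln(P₁/P₂).
R T̄/g = 192 × 227.3 / 3.69 = 11827 m.
ln(445/203) = ln(2.1921) = 0.78486.
Δz = 11827 × 0.78486 = 9282.5 m.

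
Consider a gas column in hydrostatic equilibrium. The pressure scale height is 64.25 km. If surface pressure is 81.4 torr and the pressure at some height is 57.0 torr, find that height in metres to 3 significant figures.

z ≈ 22900 m

Invert the barometric formula: z = H ln(P₀/P).
P₀/P = 81.4/57.0 = 1.4281; ln(1.4281) = 0.35634.
z = 64250 × 0.35634 = 22895 m.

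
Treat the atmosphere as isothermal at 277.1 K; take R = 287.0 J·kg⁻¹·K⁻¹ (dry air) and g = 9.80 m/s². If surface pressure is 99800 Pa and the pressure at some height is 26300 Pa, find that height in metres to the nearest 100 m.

Scale height: H = RT/g = 287.0 × 277.1 / 9.80 = 8115.1 m.
Invert the barometric formula: z = H ln(P₀/P).
P₀/P = 99800/26300 = 3.7947; ln(3.7947) = 1.3336.
z = 8115.1 × 1.3336 = 10822 m.

z ≈ 10800 m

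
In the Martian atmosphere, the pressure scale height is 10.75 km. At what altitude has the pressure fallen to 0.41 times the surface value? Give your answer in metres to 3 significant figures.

Set P/P₀ = exp(−z/H) = 0.41, so z = −H ln(0.41).
−ln(0.41) = 0.89160; z = 10750 × 0.89160 = 9584.7 m.

z ≈ 9580 m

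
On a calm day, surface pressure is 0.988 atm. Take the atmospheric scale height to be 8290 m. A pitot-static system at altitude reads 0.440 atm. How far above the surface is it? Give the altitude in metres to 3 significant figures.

z ≈ 6710 m

Invert the barometric formula: z = H ln(P₀/P).
P₀/P = 0.988/0.440 = 2.2455; ln(2.2455) = 0.80893.
z = 8290.0 × 0.80893 = 6706.0 m.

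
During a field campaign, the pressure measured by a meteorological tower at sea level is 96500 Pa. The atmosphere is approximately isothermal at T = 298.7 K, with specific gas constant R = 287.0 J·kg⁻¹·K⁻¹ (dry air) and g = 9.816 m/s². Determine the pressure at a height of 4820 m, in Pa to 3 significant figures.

Scale height: H = RT/g = 287.0 × 298.7 / 9.816 = 8733.4 m.
Barometric formula: P = P₀ exp(−z/H).
z/H = 4820.0/8733.4 = 0.55190; exp(−0.55190) = 0.57585.
P = 96500 × 0.57585 = 55570 Pa.

P ≈ 55600 Pa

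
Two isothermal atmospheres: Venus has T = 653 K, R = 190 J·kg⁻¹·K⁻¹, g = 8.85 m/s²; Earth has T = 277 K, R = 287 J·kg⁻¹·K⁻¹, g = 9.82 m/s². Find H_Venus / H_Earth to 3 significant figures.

H = RT/g for each body.
H_Venus = 190 × 653 / 8.85 = 14019 m.
H_Earth = 287 × 277 / 9.82 = 8095.6 m.
H_Venus/H_Earth = 14019/8095.6 = 1.7317.

H_Venus/H_Earth ≈ 1.73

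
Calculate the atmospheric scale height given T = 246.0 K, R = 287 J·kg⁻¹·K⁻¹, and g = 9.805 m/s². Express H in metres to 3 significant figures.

The scale height of an isothermal atmosphere is H = RT/g.
H = 287 × 246.0 / 9.805 = 70602/9.805 = 7200.6 m.

H ≈ 7200 m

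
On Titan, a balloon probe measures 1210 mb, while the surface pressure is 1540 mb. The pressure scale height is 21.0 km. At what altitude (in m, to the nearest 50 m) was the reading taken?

z ≈ 5050 m

Invert the barometric formula: z = H ln(P₀/P).
P₀/P = 1540/1210 = 1.2727; ln(1.2727) = 0.24114.
z = 21000 × 0.24114 = 5063.9 m.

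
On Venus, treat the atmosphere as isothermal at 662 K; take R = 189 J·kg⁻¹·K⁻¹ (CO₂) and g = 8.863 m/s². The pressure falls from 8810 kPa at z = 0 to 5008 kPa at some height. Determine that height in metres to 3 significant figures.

Scale height: H = RT/g = 189 × 662 / 8.863 = 14117 m.
Invert the barometric formula: z = H ln(P₀/P).
P₀/P = 8810/5008 = 1.7592; ln(1.7592) = 0.56486.
z = 14117 × 0.56486 = 7974.1 m.

z ≈ 7970 m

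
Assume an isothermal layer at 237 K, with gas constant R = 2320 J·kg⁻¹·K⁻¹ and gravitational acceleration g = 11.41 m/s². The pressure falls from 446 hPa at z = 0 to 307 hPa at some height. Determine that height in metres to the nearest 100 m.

z ≈ 18000 m

Scale height: H = RT/g = 2320 × 237 / 11.41 = 48189 m.
Invert the barometric formula: z = H ln(P₀/P).
P₀/P = 446/307 = 1.4528; ln(1.4528) = 0.37349.
z = 48189 × 0.37349 = 17998 m.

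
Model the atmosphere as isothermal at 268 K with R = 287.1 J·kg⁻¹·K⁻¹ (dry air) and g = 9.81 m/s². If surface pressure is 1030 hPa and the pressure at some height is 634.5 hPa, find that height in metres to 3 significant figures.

z ≈ 3800 m

Scale height: H = RT/g = 287.1 × 268 / 9.81 = 7843.3 m.
Invert the barometric formula: z = H ln(P₀/P).
P₀/P = 1030/634.5 = 1.6233; ln(1.6233) = 0.48446.
z = 7843.3 × 0.48446 = 3799.8 m.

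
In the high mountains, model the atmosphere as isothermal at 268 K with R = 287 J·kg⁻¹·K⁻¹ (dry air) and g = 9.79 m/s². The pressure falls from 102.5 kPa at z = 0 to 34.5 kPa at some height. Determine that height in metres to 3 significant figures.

z ≈ 8560 m

Scale height: H = RT/g = 287 × 268 / 9.79 = 7856.6 m.
Invert the barometric formula: z = H ln(P₀/P).
P₀/P = 102.5/34.5 = 2.9710; ln(2.9710) = 1.0889.
z = 7856.6 × 1.0889 = 8555.1 m.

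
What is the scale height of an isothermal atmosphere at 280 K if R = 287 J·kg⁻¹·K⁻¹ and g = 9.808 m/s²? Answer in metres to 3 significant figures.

H ≈ 8190 m

The scale height of an isothermal atmosphere is H = RT/g.
H = 287 × 280 / 9.808 = 80360/9.808 = 8193.3 m.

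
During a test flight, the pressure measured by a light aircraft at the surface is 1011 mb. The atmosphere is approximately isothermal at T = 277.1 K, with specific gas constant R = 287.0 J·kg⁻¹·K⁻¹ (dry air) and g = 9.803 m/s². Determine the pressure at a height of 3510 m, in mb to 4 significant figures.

P ≈ 655.9 mb

Scale height: H = RT/g = 287.0 × 277.1 / 9.803 = 8112.6 m.
Barometric formula: P = P₀ exp(−z/H).
z/H = 3510.0/8112.6 = 0.43266; exp(−0.43266) = 0.64878.
P = 1011 × 0.64878 = 655.92 mb.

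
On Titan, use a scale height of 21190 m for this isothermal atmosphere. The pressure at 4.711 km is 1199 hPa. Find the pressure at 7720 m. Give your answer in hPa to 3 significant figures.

Between two levels, P₂ = P₁ exp(−Δz/H) with Δz = z₂ − z₁.
Δz = 7720.0 − 4711.0 = 3009.0 m; Δz/H = 3009.0/21190 = 0.14200.
P₂ = 1199 × exp(−0.14200) = 1199 × 0.86762 = 1040.3 hPa.

P ≈ 1040 hPa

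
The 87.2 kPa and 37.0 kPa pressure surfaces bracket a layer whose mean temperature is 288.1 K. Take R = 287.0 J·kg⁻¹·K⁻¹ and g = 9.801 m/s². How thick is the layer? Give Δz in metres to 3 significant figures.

Hypsometric equation: Δz = (R T̄/g) ln(P₁/P₂).
R T̄/g = 287.0 × 288.1 / 9.801 = 8436.4 m.
ln(87.2/37.0) = ln(2.3568) = 0.85730.
Δz = 8436.4 × 0.85730 = 7232.5 m.

Δz ≈ 7230 m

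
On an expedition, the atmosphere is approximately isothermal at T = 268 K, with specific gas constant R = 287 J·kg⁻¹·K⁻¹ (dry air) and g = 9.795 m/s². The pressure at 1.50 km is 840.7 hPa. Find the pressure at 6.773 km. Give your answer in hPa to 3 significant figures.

Scale height: H = RT/g = 287 × 268 / 9.795 = 7852.6 m.
Between two levels, P₂ = P₁ exp(−Δz/H) with Δz = z₂ − z₁.
Δz = 6773.0 − 1500.0 = 5273.0 m; Δz/H = 5273.0/7852.6 = 0.67150.
P₂ = 840.7 × exp(−0.67150) = 840.7 × 0.51094 = 429.55 hPa.

P ≈ 430 hPa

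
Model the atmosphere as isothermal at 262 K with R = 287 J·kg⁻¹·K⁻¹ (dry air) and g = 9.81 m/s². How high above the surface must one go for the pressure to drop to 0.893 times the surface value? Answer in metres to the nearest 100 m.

Scale height: H = RT/g = 287 × 262 / 9.81 = 7665.0 m.
Set P/P₀ = exp(−z/H) = 0.893, so z = −H ln(0.893).
−ln(0.893) = 0.11317; z = 7665.0 × 0.11317 = 867.45 m.

z ≈ 900 m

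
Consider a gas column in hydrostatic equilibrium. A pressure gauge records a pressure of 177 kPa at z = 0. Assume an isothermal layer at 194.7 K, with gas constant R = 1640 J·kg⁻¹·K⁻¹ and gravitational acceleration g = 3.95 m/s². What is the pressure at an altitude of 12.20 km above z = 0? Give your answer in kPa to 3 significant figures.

P ≈ 152 kPa

Scale height: H = RT/g = 1640 × 194.7 / 3.95 = 80837 m.
Barometric formula: P = P₀ exp(−z/H).
z/H = 12200/80837 = 0.15092; exp(−0.15092) = 0.85992.
P = 177 × 0.85992 = 152.21 kPa.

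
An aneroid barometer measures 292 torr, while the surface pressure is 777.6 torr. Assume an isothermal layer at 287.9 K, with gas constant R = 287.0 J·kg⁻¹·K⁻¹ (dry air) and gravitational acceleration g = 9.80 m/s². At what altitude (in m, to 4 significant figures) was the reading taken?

z ≈ 8258 m

Scale height: H = RT/g = 287.0 × 287.9 / 9.80 = 8431.4 m.
Invert the barometric formula: z = H ln(P₀/P).
P₀/P = 777.6/292 = 2.6630; ln(2.6630) = 0.97945.
z = 8431.4 × 0.97945 = 8258.1 m.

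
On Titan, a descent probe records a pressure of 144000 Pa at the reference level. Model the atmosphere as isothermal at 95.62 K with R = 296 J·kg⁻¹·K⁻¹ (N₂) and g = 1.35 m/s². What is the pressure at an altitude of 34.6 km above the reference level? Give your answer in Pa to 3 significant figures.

Scale height: H = RT/g = 296 × 95.62 / 1.35 = 20966 m.
Barometric formula: P = P₀ exp(−z/H).
z/H = 34600/20966 = 1.6503; exp(−1.6503) = 0.19199.
P = 144000 × 0.19199 = 27647 Pa.

P ≈ 27600 Pa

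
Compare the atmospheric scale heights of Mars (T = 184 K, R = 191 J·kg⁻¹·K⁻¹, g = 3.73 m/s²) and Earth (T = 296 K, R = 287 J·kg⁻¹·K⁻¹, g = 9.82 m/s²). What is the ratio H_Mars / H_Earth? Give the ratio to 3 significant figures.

H = RT/g for each body.
H_Mars = 191 × 184 / 3.73 = 9422.0 m.
H_Earth = 287 × 296 / 9.82 = 8650.9 m.
H_Mars/H_Earth = 9422.0/8650.9 = 1.0891.

H_Mars/H_Earth ≈ 1.09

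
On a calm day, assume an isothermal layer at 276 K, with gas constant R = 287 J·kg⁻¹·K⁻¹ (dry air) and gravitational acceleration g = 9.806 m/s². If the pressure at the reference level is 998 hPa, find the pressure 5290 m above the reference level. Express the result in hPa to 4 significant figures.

Scale height: H = RT/g = 287 × 276 / 9.806 = 8077.9 m.
Barometric formula: P = P₀ exp(−z/H).
z/H = 5290.0/8077.9 = 0.65487; exp(−0.65487) = 0.51951.
P = 998 × 0.51951 = 518.47 hPa.

P ≈ 518.5 hPa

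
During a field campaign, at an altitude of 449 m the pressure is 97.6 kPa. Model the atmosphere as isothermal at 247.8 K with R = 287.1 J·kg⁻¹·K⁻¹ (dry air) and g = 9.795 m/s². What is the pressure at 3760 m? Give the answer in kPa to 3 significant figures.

P ≈ 61.9 kPa

Scale height: H = RT/g = 287.1 × 247.8 / 9.795 = 7263.2 m.
Between two levels, P₂ = P₁ exp(−Δz/H) with Δz = z₂ − z₁.
Δz = 3760.0 − 449.00 = 3311.0 m; Δz/H = 3311.0/7263.2 = 0.45586.
P₂ = 97.6 × exp(−0.45586) = 97.6 × 0.63390 = 61.869 kPa.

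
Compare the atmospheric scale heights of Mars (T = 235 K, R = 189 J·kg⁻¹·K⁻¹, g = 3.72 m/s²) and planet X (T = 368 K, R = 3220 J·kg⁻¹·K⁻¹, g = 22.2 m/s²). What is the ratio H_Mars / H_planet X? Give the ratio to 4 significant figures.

H = RT/g for each body.
H_Mars = 189 × 235 / 3.72 = 11940 m.
H_planet X = 3220 × 368 / 22.2 = 53377 m.
H_Mars/H_planet X = 11940/53377 = 0.22369.

H_Mars/H_planet X ≈ 0.2237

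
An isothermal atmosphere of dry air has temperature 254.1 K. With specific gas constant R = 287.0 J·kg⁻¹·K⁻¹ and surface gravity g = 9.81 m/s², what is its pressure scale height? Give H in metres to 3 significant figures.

The scale height of an isothermal atmosphere is H = RT/g.
H = 287.0 × 254.1 / 9.81 = 72927/9.81 = 7433.9 m.

H ≈ 7430 m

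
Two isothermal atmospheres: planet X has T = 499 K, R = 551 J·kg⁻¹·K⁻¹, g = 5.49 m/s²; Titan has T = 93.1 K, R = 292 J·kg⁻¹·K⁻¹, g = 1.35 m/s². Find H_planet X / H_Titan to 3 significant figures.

H_planet X/H_Titan ≈ 2.49

H = RT/g for each body.
H_planet X = 551 × 499 / 5.49 = 50082 m.
H_Titan = 292 × 93.1 / 1.35 = 20137 m.
H_planet X/H_Titan = 50082/20137 = 2.4871.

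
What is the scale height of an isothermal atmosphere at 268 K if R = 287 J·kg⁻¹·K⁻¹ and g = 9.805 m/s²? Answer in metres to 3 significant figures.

H ≈ 7840 m

The scale height of an isothermal atmosphere is H = RT/g.
H = 287 × 268 / 9.805 = 76916/9.805 = 7844.6 m.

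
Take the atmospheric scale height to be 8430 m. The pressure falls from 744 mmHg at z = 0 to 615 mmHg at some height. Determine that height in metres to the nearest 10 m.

Invert the barometric formula: z = H ln(P₀/P).
P₀/P = 744/615 = 1.2098; ln(1.2098) = 0.19046.
z = 8430.0 × 0.19046 = 1605.6 m.

z ≈ 1610 m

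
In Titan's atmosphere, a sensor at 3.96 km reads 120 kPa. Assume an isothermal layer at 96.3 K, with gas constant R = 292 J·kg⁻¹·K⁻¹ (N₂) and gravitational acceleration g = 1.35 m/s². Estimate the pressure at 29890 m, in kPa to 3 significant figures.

Scale height: H = RT/g = 292 × 96.3 / 1.35 = 20829 m.
Between two levels, P₂ = P₁ exp(−Δz/H) with Δz = z₂ − z₁.
Δz = 29890 − 3960.0 = 25930 m; Δz/H = 25930/20829 = 1.2449.
P₂ = 120 × exp(−1.2449) = 120 × 0.28797 = 34.556 kPa.

P ≈ 34.6 kPa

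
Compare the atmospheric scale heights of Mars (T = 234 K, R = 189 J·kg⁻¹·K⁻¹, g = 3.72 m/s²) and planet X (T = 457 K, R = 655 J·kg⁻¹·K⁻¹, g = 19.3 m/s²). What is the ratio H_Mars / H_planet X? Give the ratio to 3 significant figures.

H_Mars/H_planet X ≈ 0.767

H = RT/g for each body.
H_Mars = 189 × 234 / 3.72 = 11889 m.
H_planet X = 655 × 457 / 19.3 = 15510 m.
H_Mars/H_planet X = 11889/15510 = 0.76654.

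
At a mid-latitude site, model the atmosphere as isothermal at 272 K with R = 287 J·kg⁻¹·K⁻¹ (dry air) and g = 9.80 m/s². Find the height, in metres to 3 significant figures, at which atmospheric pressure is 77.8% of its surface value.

Scale height: H = RT/g = 287 × 272 / 9.80 = 7965.7 m.
Set P/P₀ = exp(−z/H) = 0.778, so z = −H ln(0.778).
−ln(0.778) = 0.25103; z = 7965.7 × 0.25103 = 1999.6 m.

z ≈ 2000 m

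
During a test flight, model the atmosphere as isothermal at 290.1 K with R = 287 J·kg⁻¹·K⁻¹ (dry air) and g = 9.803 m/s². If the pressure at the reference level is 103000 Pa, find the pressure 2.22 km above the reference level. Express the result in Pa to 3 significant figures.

P ≈ 79300 Pa

Scale height: H = RT/g = 287 × 290.1 / 9.803 = 8493.2 m.
Barometric formula: P = P₀ exp(−z/H).
z/H = 2220.0/8493.2 = 0.26139; exp(−0.26139) = 0.76998.
P = 103000 × 0.76998 = 79308 Pa.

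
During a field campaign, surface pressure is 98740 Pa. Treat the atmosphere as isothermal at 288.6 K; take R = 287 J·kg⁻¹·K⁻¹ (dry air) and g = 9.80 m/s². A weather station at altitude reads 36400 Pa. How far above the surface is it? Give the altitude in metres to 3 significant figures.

Scale height: H = RT/g = 287 × 288.6 / 9.80 = 8451.9 m.
Invert the barometric formula: z = H ln(P₀/P).
P₀/P = 98740/36400 = 2.7126; ln(2.7126) = 0.99791.
z = 8451.9 × 0.99791 = 8434.2 m.

z ≈ 8430 m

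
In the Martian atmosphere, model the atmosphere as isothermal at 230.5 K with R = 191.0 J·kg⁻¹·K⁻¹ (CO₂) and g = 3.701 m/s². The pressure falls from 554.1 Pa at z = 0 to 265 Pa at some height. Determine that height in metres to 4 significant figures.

z ≈ 8774 m

Scale height: H = RT/g = 191.0 × 230.5 / 3.701 = 11896 m.
Invert the barometric formula: z = H ln(P₀/P).
P₀/P = 554.1/265 = 2.0909; ln(2.0909) = 0.73759.
z = 11896 × 0.73759 = 8774.4 m.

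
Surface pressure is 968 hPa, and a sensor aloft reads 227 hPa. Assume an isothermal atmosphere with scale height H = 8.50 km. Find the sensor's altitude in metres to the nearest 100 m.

z ≈ 12300 m

Invert the barometric formula: z = H ln(P₀/P).
P₀/P = 968/227 = 4.2643; ln(4.2643) = 1.4503.
z = 8500.0 × 1.4503 = 12328 m.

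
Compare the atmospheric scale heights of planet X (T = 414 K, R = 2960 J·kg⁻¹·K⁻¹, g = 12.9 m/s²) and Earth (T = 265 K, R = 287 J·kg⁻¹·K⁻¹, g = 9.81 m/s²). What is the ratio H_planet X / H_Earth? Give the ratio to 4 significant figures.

H_planet X/H_Earth ≈ 12.25

H = RT/g for each body.
H_planet X = 2960 × 414 / 12.9 = 94995 m.
H_Earth = 287 × 265 / 9.81 = 7752.8 m.
H_planet X/H_Earth = 94995/7752.8 = 12.253.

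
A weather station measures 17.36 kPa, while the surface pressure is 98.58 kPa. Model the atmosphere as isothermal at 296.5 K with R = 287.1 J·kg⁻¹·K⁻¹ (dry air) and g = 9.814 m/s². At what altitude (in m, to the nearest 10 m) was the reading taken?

Scale height: H = RT/g = 287.1 × 296.5 / 9.814 = 8673.8 m.
Invert the barometric formula: z = H ln(P₀/P).
P₀/P = 98.58/17.36 = 5.6786; ln(5.6786) = 1.7367.
z = 8673.8 × 1.7367 = 15064 m.

z ≈ 15060 m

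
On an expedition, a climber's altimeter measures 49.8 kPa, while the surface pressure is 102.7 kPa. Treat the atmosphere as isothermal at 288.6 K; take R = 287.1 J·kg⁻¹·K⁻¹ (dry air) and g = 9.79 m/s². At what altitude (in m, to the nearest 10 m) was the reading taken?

z ≈ 6130 m

Scale height: H = RT/g = 287.1 × 288.6 / 9.79 = 8463.4 m.
Invert the barometric formula: z = H ln(P₀/P).
P₀/P = 102.7/49.8 = 2.0622; ln(2.0622) = 0.72377.
z = 8463.4 × 0.72377 = 6125.6 m.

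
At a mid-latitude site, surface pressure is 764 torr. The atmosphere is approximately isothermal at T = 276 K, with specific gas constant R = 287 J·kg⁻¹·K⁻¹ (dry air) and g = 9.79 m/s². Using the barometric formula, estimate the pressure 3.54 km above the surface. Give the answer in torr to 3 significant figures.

Scale height: H = RT/g = 287 × 276 / 9.79 = 8091.1 m.
Barometric formula: P = P₀ exp(−z/H).
z/H = 3540.0/8091.1 = 0.43752; exp(−0.43752) = 0.64564.
P = 764 × 0.64564 = 493.27 torr.

P ≈ 493 torr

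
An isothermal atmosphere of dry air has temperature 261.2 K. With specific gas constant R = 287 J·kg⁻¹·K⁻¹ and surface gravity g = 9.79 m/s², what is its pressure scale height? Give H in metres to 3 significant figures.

H ≈ 7660 m

The scale height of an isothermal atmosphere is H = RT/g.
H = 287 × 261.2 / 9.79 = 74964/9.79 = 7657.2 m.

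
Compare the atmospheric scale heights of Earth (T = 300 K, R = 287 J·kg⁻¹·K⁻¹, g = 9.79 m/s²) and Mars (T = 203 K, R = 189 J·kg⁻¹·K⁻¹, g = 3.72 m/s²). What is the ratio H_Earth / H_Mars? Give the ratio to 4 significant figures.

H_Earth/H_Mars ≈ 0.8527

H = RT/g for each body.
H_Earth = 287 × 300 / 9.79 = 8794.7 m.
H_Mars = 189 × 203 / 3.72 = 10314 m.
H_Earth/H_Mars = 8794.7/10314 = 0.85270.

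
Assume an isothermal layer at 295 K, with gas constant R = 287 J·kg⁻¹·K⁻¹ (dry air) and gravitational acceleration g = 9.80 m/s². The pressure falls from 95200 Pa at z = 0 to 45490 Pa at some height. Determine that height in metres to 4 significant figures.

Scale height: H = RT/g = 287 × 295 / 9.80 = 8639.3 m.
Invert the barometric formula: z = H ln(P₀/P).
P₀/P = 95200/45490 = 2.0928; ln(2.0928) = 0.73850.
z = 8639.3 × 0.73850 = 6380.1 m.

z ≈ 6380 m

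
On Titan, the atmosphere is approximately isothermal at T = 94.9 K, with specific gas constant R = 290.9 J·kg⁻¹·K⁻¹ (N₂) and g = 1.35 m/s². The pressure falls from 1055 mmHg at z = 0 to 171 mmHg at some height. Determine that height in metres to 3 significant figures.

Scale height: H = RT/g = 290.9 × 94.9 / 1.35 = 20449 m.
Invert the barometric formula: z = H ln(P₀/P).
P₀/P = 1055/171 = 6.1696; ln(6.1696) = 1.8196.
z = 20449 × 1.8196 = 37209 m.

z ≈ 37200 m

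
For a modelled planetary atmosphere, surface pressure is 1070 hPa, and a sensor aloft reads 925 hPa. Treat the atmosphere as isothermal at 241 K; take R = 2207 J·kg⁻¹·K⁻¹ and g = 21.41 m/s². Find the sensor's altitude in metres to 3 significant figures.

Scale height: H = RT/g = 2207 × 241 / 21.41 = 24843 m.
Invert the barometric formula: z = H ln(P₀/P).
P₀/P = 1070/925 = 1.1568; ln(1.1568) = 0.14566.
z = 24843 × 0.14566 = 3618.6 m.

z ≈ 3620 m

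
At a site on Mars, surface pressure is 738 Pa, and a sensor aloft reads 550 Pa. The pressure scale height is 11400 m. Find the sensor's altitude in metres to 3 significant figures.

Invert the barometric formula: z = H ln(P₀/P).
P₀/P = 738/550 = 1.3418; ln(1.3418) = 0.29401.
z = 11400 × 0.29401 = 3351.7 m.

z ≈ 3350 m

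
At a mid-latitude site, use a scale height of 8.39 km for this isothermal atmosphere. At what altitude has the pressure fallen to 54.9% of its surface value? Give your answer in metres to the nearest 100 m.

Set P/P₀ = exp(−z/H) = 0.549, so z = −H ln(0.549).
−ln(0.549) = 0.59966; z = 8390.0 × 0.59966 = 5031.1 m.

z ≈ 5000 m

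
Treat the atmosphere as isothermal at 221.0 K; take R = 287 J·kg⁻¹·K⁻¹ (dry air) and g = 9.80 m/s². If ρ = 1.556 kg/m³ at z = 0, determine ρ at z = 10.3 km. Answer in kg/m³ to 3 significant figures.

Scale height: H = RT/g = 287 × 221.0 / 9.80 = 6472.1 m.
In an isothermal atmosphere, density decays like pressure: ρ = ρ₀ exp(−z/H).
z/H = 10300/6472.1 = 1.5914; exp(−1.5914) = 0.20364.
ρ = 1.556 × 0.20364 = 0.31686 kg/m³.

ρ ≈ 0.317 kg/m³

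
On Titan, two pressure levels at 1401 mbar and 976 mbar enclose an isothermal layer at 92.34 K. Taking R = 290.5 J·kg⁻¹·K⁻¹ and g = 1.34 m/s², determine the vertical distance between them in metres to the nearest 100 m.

Δz ≈ 7200 m

Hypsometric equation: Δz = (R T̄/g) ln(P₁/P₂).
R T̄/g = 290.5 × 92.34 / 1.34 = 20018 m.
ln(1401/976) = ln(1.4355) = 0.36151.
Δz = 20018 × 0.36151 = 7236.7 m.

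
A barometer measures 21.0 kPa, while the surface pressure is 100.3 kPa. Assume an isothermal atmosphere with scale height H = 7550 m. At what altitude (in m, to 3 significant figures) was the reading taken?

z ≈ 11800 m

Invert the barometric formula: z = H ln(P₀/P).
P₀/P = 100.3/21.0 = 4.7762; ln(4.7762) = 1.5636.
z = 7550.0 × 1.5636 = 11805 m.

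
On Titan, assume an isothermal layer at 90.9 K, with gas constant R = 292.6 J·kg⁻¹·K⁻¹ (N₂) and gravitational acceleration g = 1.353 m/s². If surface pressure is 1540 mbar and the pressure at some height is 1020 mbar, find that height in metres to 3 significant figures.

Scale height: H = RT/g = 292.6 × 90.9 / 1.353 = 19658 m.
Invert the barometric formula: z = H ln(P₀/P).
P₀/P = 1540/1020 = 1.5098; ln(1.5098) = 0.41198.
z = 19658 × 0.41198 = 8098.7 m.

z ≈ 8100 m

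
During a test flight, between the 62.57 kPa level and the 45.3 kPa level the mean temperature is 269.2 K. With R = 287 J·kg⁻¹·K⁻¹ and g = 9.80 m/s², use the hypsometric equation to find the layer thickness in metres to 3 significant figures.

Hypsometric equation: Δz = (R T̄/g) ln(P₁/P₂).
R T̄/g = 287 × 269.2 / 9.80 = 7883.7 m.
ln(62.57/45.3) = ln(1.3812) = 0.32295.
Δz = 7883.7 × 0.32295 = 2546.0 m.

Δz ≈ 2550 m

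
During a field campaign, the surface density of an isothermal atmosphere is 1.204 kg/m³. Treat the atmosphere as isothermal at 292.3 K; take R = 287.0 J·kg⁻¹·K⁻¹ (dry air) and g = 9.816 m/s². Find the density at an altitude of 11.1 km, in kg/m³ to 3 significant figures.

Scale height: H = RT/g = 287.0 × 292.3 / 9.816 = 8546.3 m.
In an isothermal atmosphere, density decays like pressure: ρ = ρ₀ exp(−z/H).
z/H = 11100/8546.3 = 1.2988; exp(−1.2988) = 0.27286.
ρ = 1.204 × 0.27286 = 0.32852 kg/m³.

ρ ≈ 0.329 kg/m³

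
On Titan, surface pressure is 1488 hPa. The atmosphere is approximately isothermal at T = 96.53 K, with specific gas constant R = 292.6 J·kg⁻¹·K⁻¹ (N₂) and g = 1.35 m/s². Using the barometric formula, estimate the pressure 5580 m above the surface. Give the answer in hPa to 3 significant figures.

Scale height: H = RT/g = 292.6 × 96.53 / 1.35 = 20922 m.
Barometric formula: P = P₀ exp(−z/H).
z/H = 5580.0/20922 = 0.26670; exp(−0.26670) = 0.76590.
P = 1488 × 0.76590 = 1139.7 hPa.

P ≈ 1140 hPa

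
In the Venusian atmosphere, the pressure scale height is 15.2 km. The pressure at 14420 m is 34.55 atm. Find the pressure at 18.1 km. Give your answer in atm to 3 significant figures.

P ≈ 27.1 atm

Between two levels, P₂ = P₁ exp(−Δz/H) with Δz = z₂ − z₁.
Δz = 18100 − 14420 = 3680.0 m; Δz/H = 3680.0/15200 = 0.24211.
P₂ = 34.55 × exp(−0.24211) = 34.55 × 0.78497 = 27.121 atm.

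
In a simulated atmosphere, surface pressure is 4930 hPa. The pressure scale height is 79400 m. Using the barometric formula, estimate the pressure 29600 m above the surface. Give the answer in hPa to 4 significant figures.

Barometric formula: P = P₀ exp(−z/H).
z/H = 29600/79400 = 0.37280; exp(−0.37280) = 0.68880.
P = 4930 × 0.68880 = 3395.8 hPa.

P ≈ 3396 hPa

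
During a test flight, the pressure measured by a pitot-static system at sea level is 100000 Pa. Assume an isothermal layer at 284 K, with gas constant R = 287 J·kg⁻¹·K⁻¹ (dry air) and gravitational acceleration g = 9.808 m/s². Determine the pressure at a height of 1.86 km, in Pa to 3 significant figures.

Scale height: H = RT/g = 287 × 284 / 9.808 = 8310.4 m.
Barometric formula: P = P₀ exp(−z/H).
z/H = 1860.0/8310.4 = 0.22382; exp(−0.22382) = 0.79946.
P = 100000 × 0.79946 = 79946 Pa.

P ≈ 79900 Pa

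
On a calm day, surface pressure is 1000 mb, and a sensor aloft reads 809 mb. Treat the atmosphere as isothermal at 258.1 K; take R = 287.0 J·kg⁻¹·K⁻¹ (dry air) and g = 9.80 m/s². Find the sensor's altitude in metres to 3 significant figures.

z ≈ 1600 m

Scale height: H = RT/g = 287.0 × 258.1 / 9.80 = 7558.6 m.
Invert the barometric formula: z = H ln(P₀/P).
P₀/P = 1000/809 = 1.2361; ln(1.2361) = 0.21196.
z = 7558.6 × 0.21196 = 1602.1 m.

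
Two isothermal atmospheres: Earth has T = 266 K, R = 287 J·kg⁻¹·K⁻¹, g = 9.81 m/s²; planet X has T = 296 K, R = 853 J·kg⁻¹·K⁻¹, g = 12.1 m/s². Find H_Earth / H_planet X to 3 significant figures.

H_Earth/H_planet X ≈ 0.373

H = RT/g for each body.
H_Earth = 287 × 266 / 9.81 = 7782.1 m.
H_planet X = 853 × 296 / 12.1 = 20867 m.
H_Earth/H_planet X = 7782.1/20867 = 0.37294.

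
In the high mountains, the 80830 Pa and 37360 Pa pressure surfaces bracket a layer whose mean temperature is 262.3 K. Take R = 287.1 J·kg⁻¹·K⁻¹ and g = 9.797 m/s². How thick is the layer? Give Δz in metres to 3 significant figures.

Hypsometric equation: Δz = (R T̄/g) ln(P₁/P₂).
R T̄/g = 287.1 × 262.3 / 9.797 = 7686.7 m.
ln(80830/37360) = ln(2.1635) = 0.77173.
Δz = 7686.7 × 0.77173 = 5932.1 m.

Δz ≈ 5930 m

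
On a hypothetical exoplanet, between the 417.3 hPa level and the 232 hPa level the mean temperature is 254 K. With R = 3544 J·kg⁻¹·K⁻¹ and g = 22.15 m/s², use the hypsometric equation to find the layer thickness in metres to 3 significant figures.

Δz ≈ 23900 m

Hypsometric equation: Δz = (R T̄/g) ln(P₁/P₂).
R T̄/g = 3544 × 254 / 22.15 = 40640 m.
ln(417.3/232) = ln(1.7987) = 0.58706.
Δz = 40640 × 0.58706 = 23858 m.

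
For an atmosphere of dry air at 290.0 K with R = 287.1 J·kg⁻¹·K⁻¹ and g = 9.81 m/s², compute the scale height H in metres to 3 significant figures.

The scale height of an isothermal atmosphere is H = RT/g.
H = 287.1 × 290.0 / 9.81 = 83259/9.81 = 8487.2 m.

H ≈ 8490 m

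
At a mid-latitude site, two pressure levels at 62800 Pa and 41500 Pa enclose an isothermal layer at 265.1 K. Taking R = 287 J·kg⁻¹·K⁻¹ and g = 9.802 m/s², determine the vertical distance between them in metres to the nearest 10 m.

Δz ≈ 3220 m

Hypsometric equation: Δz = (R T̄/g) ln(P₁/P₂).
R T̄/g = 287 × 265.1 / 9.802 = 7762.1 m.
ln(62800/41500) = ln(1.5133) = 0.41429.
Δz = 7762.1 × 0.41429 = 3215.8 m.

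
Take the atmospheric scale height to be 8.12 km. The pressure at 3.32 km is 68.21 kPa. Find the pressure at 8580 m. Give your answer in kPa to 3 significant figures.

P ≈ 35.7 kPa

Between two levels, P₂ = P₁ exp(−Δz/H) with Δz = z₂ − z₁.
Δz = 8580.0 − 3320.0 = 5260.0 m; Δz/H = 5260.0/8120.0 = 0.64778.
P₂ = 68.21 × exp(−0.64778) = 68.21 × 0.52321 = 35.688 kPa.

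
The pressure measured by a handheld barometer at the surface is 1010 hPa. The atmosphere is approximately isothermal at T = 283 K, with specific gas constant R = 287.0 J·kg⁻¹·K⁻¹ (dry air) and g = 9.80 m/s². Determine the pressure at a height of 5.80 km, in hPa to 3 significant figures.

P ≈ 502 hPa

Scale height: H = RT/g = 287.0 × 283 / 9.80 = 8287.9 m.
Barometric formula: P = P₀ exp(−z/H).
z/H = 5800.0/8287.9 = 0.69982; exp(−0.69982) = 0.49667.
P = 1010 × 0.49667 = 501.64 hPa.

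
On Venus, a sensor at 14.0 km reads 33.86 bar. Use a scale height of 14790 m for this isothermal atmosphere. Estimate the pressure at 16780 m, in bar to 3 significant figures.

Between two levels, P₂ = P₁ exp(−Δz/H) with Δz = z₂ − z₁.
Δz = 16780 − 14000 = 2780.0 m; Δz/H = 2780.0/14790 = 0.18796.
P₂ = 33.86 × exp(−0.18796) = 33.86 × 0.82865 = 28.058 bar.

P ≈ 28.1 bar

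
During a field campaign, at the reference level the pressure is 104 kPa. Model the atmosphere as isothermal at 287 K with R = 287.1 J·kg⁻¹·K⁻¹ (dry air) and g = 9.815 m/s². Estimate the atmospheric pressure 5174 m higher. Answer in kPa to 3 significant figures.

P ≈ 56.2 kPa

Scale height: H = RT/g = 287.1 × 287 / 9.815 = 8395.1 m.
Barometric formula: P = P₀ exp(−z/H).
z/H = 5174.0/8395.1 = 0.61631; exp(−0.61631) = 0.53993.
P = 104 × 0.53993 = 56.153 kPa.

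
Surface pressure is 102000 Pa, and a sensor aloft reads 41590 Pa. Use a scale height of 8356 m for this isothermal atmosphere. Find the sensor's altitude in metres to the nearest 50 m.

z ≈ 7500 m

Invert the barometric formula: z = H ln(P₀/P).
P₀/P = 102000/41590 = 2.4525; ln(2.4525) = 0.89711.
z = 8356.0 × 0.89711 = 7496.3 m.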